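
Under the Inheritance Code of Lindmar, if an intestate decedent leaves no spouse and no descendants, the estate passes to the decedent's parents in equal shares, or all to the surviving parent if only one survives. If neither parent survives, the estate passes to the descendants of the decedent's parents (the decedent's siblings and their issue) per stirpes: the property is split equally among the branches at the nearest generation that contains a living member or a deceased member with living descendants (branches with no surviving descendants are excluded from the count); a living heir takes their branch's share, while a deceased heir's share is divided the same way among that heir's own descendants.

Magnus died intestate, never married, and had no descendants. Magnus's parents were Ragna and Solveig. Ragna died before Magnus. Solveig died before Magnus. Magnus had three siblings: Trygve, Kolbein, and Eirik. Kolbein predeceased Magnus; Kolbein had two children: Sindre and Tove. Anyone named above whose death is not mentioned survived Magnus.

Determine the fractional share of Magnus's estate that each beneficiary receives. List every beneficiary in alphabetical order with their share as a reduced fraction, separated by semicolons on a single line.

Neither parent survives and there are no descendants, so the estate passes to Magnus's siblings and their issue per stirpes.
The estate is divided into 3 equal shares of 1/3 among Trygve, Kolbein, Eirik.
Trygve is living and takes 1/3.
Kolbein predeceased; the 1/3 allotted to Kolbein's branch passes to Kolbein's issue by representation.
The 1/3 is divided into 2 equal shares of 1/6 among Sindre, Tove.
Sindre is living and takes 1/6.
Tove is living and takes 1/6.
Eirik is living and takes 1/3.

Eirik 1/3; Sindre 1/6; Tove 1/6; Trygve 1/3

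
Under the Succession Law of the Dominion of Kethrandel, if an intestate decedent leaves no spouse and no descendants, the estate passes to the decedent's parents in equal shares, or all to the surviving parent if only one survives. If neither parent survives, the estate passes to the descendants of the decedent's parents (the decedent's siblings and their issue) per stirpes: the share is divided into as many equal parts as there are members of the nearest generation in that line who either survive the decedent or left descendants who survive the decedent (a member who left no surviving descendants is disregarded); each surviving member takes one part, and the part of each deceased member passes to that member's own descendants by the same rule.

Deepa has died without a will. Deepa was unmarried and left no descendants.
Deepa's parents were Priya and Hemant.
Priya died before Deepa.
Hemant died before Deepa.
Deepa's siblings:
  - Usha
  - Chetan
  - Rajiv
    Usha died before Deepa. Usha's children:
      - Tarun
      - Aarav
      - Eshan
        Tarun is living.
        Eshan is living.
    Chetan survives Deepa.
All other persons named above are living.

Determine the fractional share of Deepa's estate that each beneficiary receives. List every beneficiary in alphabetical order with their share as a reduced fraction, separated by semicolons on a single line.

Neither parent survives and there are no descendants, so the estate passes to Deepa's siblings and their issue per stirpes.
The estate is divided into 3 equal shares of 1/3 among Usha, Chetan, Rajiv.
Usha predeceased; the 1/3 allotted to Usha's branch passes to Usha's issue by representation.
The 1/3 is divided into 3 equal shares of 1/9 among Tarun, Aarav, Eshan.
Tarun is living and takes 1/9.
Aarav is living and takes 1/9.
Eshan is living and takes 1/9.
Chetan is living and takes 1/3.
Rajiv is living and takes 1/3.

Aarav 1/9; Chetan 1/3; Eshan 1/9; Rajiv 1/3; Tarun 1/9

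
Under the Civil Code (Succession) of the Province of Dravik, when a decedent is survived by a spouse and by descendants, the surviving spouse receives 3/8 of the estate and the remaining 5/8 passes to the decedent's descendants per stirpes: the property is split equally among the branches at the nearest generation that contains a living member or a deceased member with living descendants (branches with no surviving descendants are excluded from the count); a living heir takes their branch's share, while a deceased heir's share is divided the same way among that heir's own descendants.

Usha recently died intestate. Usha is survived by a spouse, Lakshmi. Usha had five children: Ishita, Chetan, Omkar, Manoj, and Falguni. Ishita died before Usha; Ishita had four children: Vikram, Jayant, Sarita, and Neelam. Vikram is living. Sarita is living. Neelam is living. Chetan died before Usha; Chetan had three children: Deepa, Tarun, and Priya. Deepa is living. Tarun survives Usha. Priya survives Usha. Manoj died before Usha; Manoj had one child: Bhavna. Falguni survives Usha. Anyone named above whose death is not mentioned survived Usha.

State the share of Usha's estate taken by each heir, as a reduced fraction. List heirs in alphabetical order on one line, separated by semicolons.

Bhavna 1/8; Deepa 1/24; Falguni 1/8; Jayant 1/32; Lakshmi 3/8; Neelam 1/32; Omkar 1/8; Priya 1/24; Sarita 1/32; Tarun 1/24; Vikram 1/32

Lakshmi, as surviving spouse, takes 3/8.
The remaining 5/8 passes to Usha's descendants per stirpes.
The 5/8 is divided into 5 equal shares of 1/8 among Ishita, Chetan, Omkar, Manoj, Falguni.
Ishita predeceased; the 1/8 allotted to Ishita's branch passes to Ishita's issue by representation.
The 1/8 is divided into 4 equal shares of 1/32 among Vikram, Jayant, Sarita, Neelam.
Vikram is living and takes 1/32.
Jayant is living and takes 1/32.
Sarita is living and takes 1/32.
Neelam is living and takes 1/32.
Chetan predeceased; the 1/8 allotted to Chetan's branch passes to Chetan's issue by representation.
The 1/8 is divided into 3 equal shares of 1/24 among Deepa, Tarun, Priya.
Deepa is living and takes 1/24.
Tarun is living and takes 1/24.
Priya is living and takes 1/24.
Omkar is living and takes 1/8.
Manoj predeceased; the 1/8 allotted to Manoj's branch passes to Manoj's issue by representation.
Bhavna is the sole taker at this level and receives the full 1/8.
Falguni is living and takes 1/8.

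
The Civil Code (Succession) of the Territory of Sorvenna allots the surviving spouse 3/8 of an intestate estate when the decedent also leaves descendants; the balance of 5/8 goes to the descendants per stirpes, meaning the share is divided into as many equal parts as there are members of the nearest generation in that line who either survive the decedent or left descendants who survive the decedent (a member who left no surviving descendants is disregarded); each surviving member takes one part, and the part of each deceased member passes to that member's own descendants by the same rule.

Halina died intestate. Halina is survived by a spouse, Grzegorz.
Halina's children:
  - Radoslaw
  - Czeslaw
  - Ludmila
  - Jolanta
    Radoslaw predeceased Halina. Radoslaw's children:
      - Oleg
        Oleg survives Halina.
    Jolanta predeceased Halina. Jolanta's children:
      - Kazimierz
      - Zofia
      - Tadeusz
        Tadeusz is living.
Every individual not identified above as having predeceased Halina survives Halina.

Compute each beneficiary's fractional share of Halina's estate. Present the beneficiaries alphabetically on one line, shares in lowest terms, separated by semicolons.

Grzegorz, as surviving spouse, takes 3/8.
The remaining 5/8 passes to Halina's descendants per stirpes.
The 5/8 is divided into 4 equal shares of 5/32 among Radoslaw, Czeslaw, Ludmila, Jolanta.
Radoslaw predeceased; the 5/32 allotted to Radoslaw's branch passes to Radoslaw's issue by representation.
Oleg is the sole taker at this level and receives the full 5/32.
Czeslaw is living and takes 5/32.
Ludmila is living and takes 5/32.
Jolanta predeceased; the 5/32 allotted to Jolanta's branch passes to Jolanta's issue by representation.
The 5/32 is divided into 3 equal shares of 5/96 among Kazimierz, Zofia, Tadeusz.
Kazimierz is living and takes 5/96.
Zofia is living and takes 5/96.
Tadeusz is living and takes 5/96.

Czeslaw 5/32; Grzegorz 3/8; Kazimierz 5/96; Ludmila 5/32; Oleg 5/32; Tadeusz 5/96; Zofia 5/96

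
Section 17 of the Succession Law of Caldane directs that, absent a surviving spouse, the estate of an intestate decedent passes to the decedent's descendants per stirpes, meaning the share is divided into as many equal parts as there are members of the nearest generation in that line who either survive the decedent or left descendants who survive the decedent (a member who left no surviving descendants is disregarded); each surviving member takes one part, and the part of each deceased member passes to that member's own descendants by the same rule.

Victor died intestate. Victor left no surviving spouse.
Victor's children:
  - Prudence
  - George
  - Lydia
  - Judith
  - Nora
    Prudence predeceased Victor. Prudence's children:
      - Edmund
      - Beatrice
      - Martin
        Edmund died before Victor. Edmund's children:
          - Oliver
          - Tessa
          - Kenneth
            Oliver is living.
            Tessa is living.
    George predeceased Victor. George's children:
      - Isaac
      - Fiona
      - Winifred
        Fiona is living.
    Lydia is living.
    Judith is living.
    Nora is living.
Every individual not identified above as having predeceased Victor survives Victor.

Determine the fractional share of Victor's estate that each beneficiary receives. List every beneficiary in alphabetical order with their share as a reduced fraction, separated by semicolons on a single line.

Beatrice 1/15; Fiona 1/15; Isaac 1/15; Judith 1/5; Kenneth 1/45; Lydia 1/5; Martin 1/15; Nora 1/5; Oliver 1/45; Tessa 1/45; Winifred 1/15

There is no surviving spouse, so the entire estate passes to Victor's descendants per stirpes.
The estate is divided into 5 equal shares of 1/5 among Prudence, George, Lydia, Judith, Nora.
Prudence predeceased; the 1/5 allotted to Prudence's branch passes to Prudence's issue by representation.
The 1/5 is divided into 3 equal shares of 1/15 among Edmund, Beatrice, Martin.
Edmund predeceased; the 1/15 allotted to Edmund's branch passes to Edmund's issue by representation.
The 1/15 is divided into 3 equal shares of 1/45 among Oliver, Tessa, Kenneth.
Oliver is living and takes 1/45.
Tessa is living and takes 1/45.
Kenneth is living and takes 1/45.
Beatrice is living and takes 1/15.
Martin is living and takes 1/15.
George predeceased; the 1/5 allotted to George's branch passes to George's issue by representation.
The 1/5 is divided into 3 equal shares of 1/15 among Isaac, Fiona, Winifred.
Isaac is living and takes 1/15.
Fiona is living and takes 1/15.
Winifred is living and takes 1/15.
Lydia is living and takes 1/5.
Judith is living and takes 1/5.
Nora is living and takes 1/5.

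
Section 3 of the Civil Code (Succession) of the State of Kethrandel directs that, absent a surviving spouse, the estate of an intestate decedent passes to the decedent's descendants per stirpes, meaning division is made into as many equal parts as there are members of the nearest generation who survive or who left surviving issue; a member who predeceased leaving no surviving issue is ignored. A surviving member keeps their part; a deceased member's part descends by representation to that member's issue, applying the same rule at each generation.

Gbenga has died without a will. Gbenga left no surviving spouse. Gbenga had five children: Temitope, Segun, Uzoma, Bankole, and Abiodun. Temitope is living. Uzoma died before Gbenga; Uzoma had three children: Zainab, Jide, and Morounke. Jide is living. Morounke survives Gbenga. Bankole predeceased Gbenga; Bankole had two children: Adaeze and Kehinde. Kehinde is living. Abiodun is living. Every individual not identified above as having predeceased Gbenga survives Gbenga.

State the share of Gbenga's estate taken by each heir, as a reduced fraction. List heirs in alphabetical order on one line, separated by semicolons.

Abiodun 1/5; Adaeze 1/10; Jide 1/15; Kehinde 1/10; Morounke 1/15; Segun 1/5; Temitope 1/5; Zainab 1/15

There is no surviving spouse, so the entire estate passes to Gbenga's descendants per stirpes.
The estate is divided into 5 equal shares of 1/5 among Temitope, Segun, Uzoma, Bankole, Abiodun.
Temitope is living and takes 1/5.
Segun is living and takes 1/5.
Uzoma predeceased; the 1/5 allotted to Uzoma's branch passes to Uzoma's issue by representation.
The 1/5 is divided into 3 equal shares of 1/15 among Zainab, Jide, Morounke.
Zainab is living and takes 1/15.
Jide is living and takes 1/15.
Morounke is living and takes 1/15.
Bankole predeceased; the 1/5 allotted to Bankole's branch passes to Bankole's issue by representation.
The 1/5 is divided into 2 equal shares of 1/10 among Adaeze, Kehinde.
Adaeze is living and takes 1/10.
Kehinde is living and takes 1/10.
Abiodun is living and takes 1/5.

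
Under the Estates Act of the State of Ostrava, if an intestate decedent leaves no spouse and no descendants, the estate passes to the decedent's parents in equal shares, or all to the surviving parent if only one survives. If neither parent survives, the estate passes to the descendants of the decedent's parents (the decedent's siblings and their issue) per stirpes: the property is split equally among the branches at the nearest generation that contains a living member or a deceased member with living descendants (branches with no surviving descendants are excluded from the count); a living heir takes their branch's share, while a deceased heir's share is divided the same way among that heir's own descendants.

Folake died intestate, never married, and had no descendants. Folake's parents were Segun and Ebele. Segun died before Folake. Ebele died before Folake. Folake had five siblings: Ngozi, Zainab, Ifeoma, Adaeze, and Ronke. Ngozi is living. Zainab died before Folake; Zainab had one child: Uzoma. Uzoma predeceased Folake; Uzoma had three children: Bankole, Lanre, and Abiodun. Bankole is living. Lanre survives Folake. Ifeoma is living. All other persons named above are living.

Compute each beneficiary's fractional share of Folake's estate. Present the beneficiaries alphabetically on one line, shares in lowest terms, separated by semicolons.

Abiodun 1/15; Adaeze 1/5; Bankole 1/15; Ifeoma 1/5; Lanre 1/15; Ngozi 1/5; Ronke 1/5

Neither parent survives and there are no descendants, so the estate passes to Folake's siblings and their issue per stirpes.
The estate is divided into 5 equal shares of 1/5 among Ngozi, Zainab, Ifeoma, Adaeze, Ronke.
Ngozi is living and takes 1/5.
Zainab predeceased; the 1/5 allotted to Zainab's branch passes to Zainab's issue by representation.
Uzoma's line is the sole branch at this level, so the full 1/5 passes to Uzoma's issue by representation.
The 1/5 is divided into 3 equal shares of 1/15 among Bankole, Lanre, Abiodun.
Bankole is living and takes 1/15.
Lanre is living and takes 1/15.
Abiodun is living and takes 1/15.
Ifeoma is living and takes 1/5.
Adaeze is living and takes 1/5.
Ronke is living and takes 1/5.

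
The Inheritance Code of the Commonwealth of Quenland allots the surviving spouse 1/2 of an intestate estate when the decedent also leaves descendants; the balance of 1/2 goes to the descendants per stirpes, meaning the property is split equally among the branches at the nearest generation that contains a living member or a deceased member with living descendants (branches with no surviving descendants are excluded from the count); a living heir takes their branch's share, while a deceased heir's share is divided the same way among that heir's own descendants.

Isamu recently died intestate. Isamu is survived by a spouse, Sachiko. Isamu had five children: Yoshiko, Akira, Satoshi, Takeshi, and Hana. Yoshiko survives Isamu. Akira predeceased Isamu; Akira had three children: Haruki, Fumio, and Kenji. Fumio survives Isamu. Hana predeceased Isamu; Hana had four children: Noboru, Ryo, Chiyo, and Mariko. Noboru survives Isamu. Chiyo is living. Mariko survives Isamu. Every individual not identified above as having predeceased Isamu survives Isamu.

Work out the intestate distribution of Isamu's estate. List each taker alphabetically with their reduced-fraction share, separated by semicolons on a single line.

Sachiko, as surviving spouse, takes 1/2.
The remaining 1/2 passes to Isamu's descendants per stirpes.
The 1/2 is divided into 5 equal shares of 1/10 among Yoshiko, Akira, Satoshi, Takeshi, Hana.
Yoshiko is living and takes 1/10.
Akira predeceased; the 1/10 allotted to Akira's branch passes to Akira's issue by representation.
The 1/10 is divided into 3 equal shares of 1/30 among Haruki, Fumio, Kenji.
Haruki is living and takes 1/30.
Fumio is living and takes 1/30.
Kenji is living and takes 1/30.
Satoshi is living and takes 1/10.
Takeshi is living and takes 1/10.
Hana predeceased; the 1/10 allotted to Hana's branch passes to Hana's issue by representation.
The 1/10 is divided into 4 equal shares of 1/40 among Noboru, Ryo, Chiyo, Mariko.
Noboru is living and takes 1/40.
Ryo is living and takes 1/40.
Chiyo is living and takes 1/40.
Mariko is living and takes 1/40.

Chiyo 1/40; Fumio 1/30; Haruki 1/30; Kenji 1/30; Mariko 1/40; Noboru 1/40; Ryo 1/40; Sachiko 1/2; Satoshi 1/10; Takeshi 1/10; Yoshiko 1/10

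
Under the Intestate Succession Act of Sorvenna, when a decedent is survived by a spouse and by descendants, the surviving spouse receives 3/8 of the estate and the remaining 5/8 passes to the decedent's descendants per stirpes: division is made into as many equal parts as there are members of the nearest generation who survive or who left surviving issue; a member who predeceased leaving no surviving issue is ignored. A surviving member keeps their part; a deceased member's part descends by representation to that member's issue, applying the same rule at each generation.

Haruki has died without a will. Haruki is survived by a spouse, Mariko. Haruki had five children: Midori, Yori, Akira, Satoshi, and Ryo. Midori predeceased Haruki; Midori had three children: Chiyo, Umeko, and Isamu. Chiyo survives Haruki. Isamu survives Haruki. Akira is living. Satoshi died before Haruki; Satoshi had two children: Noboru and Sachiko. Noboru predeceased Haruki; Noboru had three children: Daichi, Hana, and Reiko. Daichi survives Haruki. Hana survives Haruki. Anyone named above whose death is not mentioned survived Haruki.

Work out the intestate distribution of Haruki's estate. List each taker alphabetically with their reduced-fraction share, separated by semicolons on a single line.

Akira 1/8; Chiyo 1/24; Daichi 1/48; Hana 1/48; Isamu 1/24; Mariko 3/8; Reiko 1/48; Ryo 1/8; Sachiko 1/16; Umeko 1/24; Yori 1/8

Mariko, as surviving spouse, takes 3/8.
The remaining 5/8 passes to Haruki's descendants per stirpes.
The 5/8 is divided into 5 equal shares of 1/8 among Midori, Yori, Akira, Satoshi, Ryo.
Midori predeceased; the 1/8 allotted to Midori's branch passes to Midori's issue by representation.
The 1/8 is divided into 3 equal shares of 1/24 among Chiyo, Umeko, Isamu.
Chiyo is living and takes 1/24.
Umeko is living and takes 1/24.
Isamu is living and takes 1/24.
Yori is living and takes 1/8.
Akira is living and takes 1/8.
Satoshi predeceased; the 1/8 allotted to Satoshi's branch passes to Satoshi's issue by representation.
The 1/8 is divided into 2 equal shares of 1/16 among Noboru, Sachiko.
Noboru predeceased; the 1/16 allotted to Noboru's branch passes to Noboru's issue by representation.
The 1/16 is divided into 3 equal shares of 1/48 among Daichi, Hana, Reiko.
Daichi is living and takes 1/48.
Hana is living and takes 1/48.
Reiko is living and takes 1/48.
Sachiko is living and takes 1/16.
Ryo is living and takes 1/8.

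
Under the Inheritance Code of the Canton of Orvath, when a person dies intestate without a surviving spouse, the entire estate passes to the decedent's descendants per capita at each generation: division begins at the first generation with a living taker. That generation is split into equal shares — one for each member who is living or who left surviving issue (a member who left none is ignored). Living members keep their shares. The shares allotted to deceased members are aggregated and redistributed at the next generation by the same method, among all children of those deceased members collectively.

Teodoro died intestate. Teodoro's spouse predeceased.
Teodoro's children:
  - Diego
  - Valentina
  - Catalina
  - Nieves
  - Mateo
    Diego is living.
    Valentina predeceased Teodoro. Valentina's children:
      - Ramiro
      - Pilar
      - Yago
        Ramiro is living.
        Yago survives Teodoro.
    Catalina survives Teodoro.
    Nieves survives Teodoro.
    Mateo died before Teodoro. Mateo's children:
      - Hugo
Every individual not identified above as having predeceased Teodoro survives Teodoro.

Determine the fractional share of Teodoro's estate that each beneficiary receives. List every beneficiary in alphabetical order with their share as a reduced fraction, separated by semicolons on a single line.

Catalina 1/5; Diego 1/5; Hugo 1/10; Nieves 1/5; Pilar 1/10; Ramiro 1/10; Yago 1/10

There is no surviving spouse, so the entire estate passes to Teodoro's descendants per capita at each generation.
At generation 1 (Diego, Valentina, Catalina, Nieves, Mateo) there are 5 shares of (1)/5 = 1/5 each.
Living: Diego, Catalina, and Nieves — each takes 1/5.
Deceased: Valentina and Mateo. Their combined 2/5 is pooled and carried to generation 2.
At generation 2 (Ramiro, Pilar, Yago, Hugo) there are 4 shares of (2/5)/4 = 1/10 each.
Living: Ramiro, Pilar, Yago, and Hugo — each takes 1/10.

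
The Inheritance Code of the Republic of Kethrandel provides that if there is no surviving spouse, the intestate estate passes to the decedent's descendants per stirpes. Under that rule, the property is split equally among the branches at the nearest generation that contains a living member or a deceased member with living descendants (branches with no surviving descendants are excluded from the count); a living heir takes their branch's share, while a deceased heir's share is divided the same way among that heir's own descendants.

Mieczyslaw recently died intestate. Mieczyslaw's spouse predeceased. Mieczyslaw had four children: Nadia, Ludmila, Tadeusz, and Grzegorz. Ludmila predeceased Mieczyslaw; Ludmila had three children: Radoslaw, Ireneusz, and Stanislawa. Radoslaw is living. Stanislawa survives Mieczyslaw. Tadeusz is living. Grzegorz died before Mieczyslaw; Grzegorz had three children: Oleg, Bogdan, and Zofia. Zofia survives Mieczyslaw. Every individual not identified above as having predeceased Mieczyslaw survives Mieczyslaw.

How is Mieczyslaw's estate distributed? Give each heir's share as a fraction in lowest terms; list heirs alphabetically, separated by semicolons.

Bogdan 1/12; Ireneusz 1/12; Nadia 1/4; Oleg 1/12; Radoslaw 1/12; Stanislawa 1/12; Tadeusz 1/4; Zofia 1/12

There is no surviving spouse, so the entire estate passes to Mieczyslaw's descendants per stirpes.
The estate is divided into 4 equal shares of 1/4 among Nadia, Ludmila, Tadeusz, Grzegorz.
Nadia is living and takes 1/4.
Ludmila predeceased; the 1/4 allotted to Ludmila's branch passes to Ludmila's issue by representation.
The 1/4 is divided into 3 equal shares of 1/12 among Radoslaw, Ireneusz, Stanislawa.
Radoslaw is living and takes 1/12.
Ireneusz is living and takes 1/12.
Stanislawa is living and takes 1/12.
Tadeusz is living and takes 1/4.
Grzegorz predeceased; the 1/4 allotted to Grzegorz's branch passes to Grzegorz's issue by representation.
The 1/4 is divided into 3 equal shares of 1/12 among Oleg, Bogdan, Zofia.
Oleg is living and takes 1/12.
Bogdan is living and takes 1/12.
Zofia is living and takes 1/12.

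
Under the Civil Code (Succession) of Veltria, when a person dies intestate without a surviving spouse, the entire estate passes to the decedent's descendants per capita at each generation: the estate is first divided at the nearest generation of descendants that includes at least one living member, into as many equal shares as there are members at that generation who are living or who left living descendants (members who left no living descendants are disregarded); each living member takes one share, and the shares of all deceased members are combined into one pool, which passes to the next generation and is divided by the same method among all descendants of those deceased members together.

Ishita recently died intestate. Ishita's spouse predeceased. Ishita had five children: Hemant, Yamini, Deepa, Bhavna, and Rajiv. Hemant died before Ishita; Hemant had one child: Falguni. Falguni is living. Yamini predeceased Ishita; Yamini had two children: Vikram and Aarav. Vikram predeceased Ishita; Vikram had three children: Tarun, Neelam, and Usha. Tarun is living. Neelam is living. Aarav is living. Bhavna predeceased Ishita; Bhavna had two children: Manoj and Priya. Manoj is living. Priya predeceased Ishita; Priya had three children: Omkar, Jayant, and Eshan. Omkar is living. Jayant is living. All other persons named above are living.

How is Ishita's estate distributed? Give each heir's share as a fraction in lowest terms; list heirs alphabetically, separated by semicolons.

Aarav 3/25; Deepa 1/5; Eshan 1/25; Falguni 3/25; Jayant 1/25; Manoj 3/25; Neelam 1/25; Omkar 1/25; Rajiv 1/5; Tarun 1/25; Usha 1/25

There is no surviving spouse, so the entire estate passes to Ishita's descendants per capita at each generation.
At generation 1 (Hemant, Yamini, Deepa, Bhavna, Rajiv) there are 5 shares of (1)/5 = 1/5 each.
Living: Deepa and Rajiv — each takes 1/5.
Deceased: Hemant, Yamini, and Bhavna. Their combined 3/5 is pooled and carried to generation 2.
At generation 2 (Falguni, Vikram, Aarav, Manoj, Priya) there are 5 shares of (3/5)/5 = 3/25 each.
Living: Falguni, Aarav, and Manoj — each takes 3/25.
Deceased: Vikram and Priya. Their combined 6/25 is pooled and carried to generation 3.
At generation 3 (Tarun, Neelam, Usha, Omkar, Jayant, Eshan) there are 6 shares of (6/25)/6 = 1/25 each.
Living: Tarun, Neelam, Usha, Omkar, Jayant, and Eshan — each takes 1/25.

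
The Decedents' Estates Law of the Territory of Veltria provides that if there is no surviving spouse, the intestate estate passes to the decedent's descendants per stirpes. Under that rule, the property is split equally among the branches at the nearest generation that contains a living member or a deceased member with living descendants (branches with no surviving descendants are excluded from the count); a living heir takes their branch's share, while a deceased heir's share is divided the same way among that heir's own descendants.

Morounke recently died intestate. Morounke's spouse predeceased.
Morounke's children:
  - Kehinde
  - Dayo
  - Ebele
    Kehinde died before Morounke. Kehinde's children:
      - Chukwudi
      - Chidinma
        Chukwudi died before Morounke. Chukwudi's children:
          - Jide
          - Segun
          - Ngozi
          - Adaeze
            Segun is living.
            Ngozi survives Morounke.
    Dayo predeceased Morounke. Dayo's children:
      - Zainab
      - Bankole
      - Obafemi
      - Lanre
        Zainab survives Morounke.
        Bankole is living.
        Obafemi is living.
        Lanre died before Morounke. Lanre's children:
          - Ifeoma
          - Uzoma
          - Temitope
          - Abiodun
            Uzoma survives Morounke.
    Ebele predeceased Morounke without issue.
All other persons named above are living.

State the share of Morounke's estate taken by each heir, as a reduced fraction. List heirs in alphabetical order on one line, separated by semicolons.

There is no surviving spouse, so the entire estate passes to Morounke's descendants per stirpes.
Ebele left no surviving issue, so that branch lapses and is disregarded.
The estate is divided into 2 equal shares of 1/2 among Kehinde, Dayo.
Kehinde predeceased; the 1/2 allotted to Kehinde's branch passes to Kehinde's issue by representation.
The 1/2 is divided into 2 equal shares of 1/4 among Chukwudi, Chidinma.
Chukwudi predeceased; the 1/4 allotted to Chukwudi's branch passes to Chukwudi's issue by representation.
The 1/4 is divided into 4 equal shares of 1/16 among Jide, Segun, Ngozi, Adaeze.
Jide is living and takes 1/16.
Segun is living and takes 1/16.
Ngozi is living and takes 1/16.
Adaeze is living and takes 1/16.
Chidinma is living and takes 1/4.
Dayo predeceased; the 1/2 allotted to Dayo's branch passes to Dayo's issue by representation.
The 1/2 is divided into 4 equal shares of 1/8 among Zainab, Bankole, Obafemi, Lanre.
Zainab is living and takes 1/8.
Bankole is living and takes 1/8.
Obafemi is living and takes 1/8.
Lanre predeceased; the 1/8 allotted to Lanre's branch passes to Lanre's issue by representation.
The 1/8 is divided into 4 equal shares of 1/32 among Ifeoma, Uzoma, Temitope, Abiodun.
Ifeoma is living and takes 1/32.
Uzoma is living and takes 1/32.
Temitope is living and takes 1/32.
Abiodun is living and takes 1/32.

Abiodun 1/32; Adaeze 1/16; Bankole 1/8; Chidinma 1/4; Ifeoma 1/32; Jide 1/16; Ngozi 1/16; Obafemi 1/8; Segun 1/16; Temitope 1/32; Uzoma 1/32; Zainab 1/8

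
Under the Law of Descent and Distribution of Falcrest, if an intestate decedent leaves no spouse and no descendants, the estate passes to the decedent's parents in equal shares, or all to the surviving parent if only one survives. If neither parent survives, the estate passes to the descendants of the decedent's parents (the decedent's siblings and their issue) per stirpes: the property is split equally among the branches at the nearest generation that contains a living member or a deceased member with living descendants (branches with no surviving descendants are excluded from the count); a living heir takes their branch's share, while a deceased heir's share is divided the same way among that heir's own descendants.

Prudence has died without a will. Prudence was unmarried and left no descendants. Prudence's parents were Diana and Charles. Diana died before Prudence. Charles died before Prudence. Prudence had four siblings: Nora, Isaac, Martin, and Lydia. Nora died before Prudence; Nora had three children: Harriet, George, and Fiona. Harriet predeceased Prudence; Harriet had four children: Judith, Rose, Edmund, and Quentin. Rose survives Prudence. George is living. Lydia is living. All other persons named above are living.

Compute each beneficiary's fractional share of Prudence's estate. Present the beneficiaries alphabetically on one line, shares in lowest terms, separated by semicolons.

Neither parent survives and there are no descendants, so the estate passes to Prudence's siblings and their issue per stirpes.
The estate is divided into 4 equal shares of 1/4 among Nora, Isaac, Martin, Lydia.
Nora predeceased; the 1/4 allotted to Nora's branch passes to Nora's issue by representation.
The 1/4 is divided into 3 equal shares of 1/12 among Harriet, George, Fiona.
Harriet predeceased; the 1/12 allotted to Harriet's branch passes to Harriet's issue by representation.
The 1/12 is divided into 4 equal shares of 1/48 among Judith, Rose, Edmund, Quentin.
Judith is living and takes 1/48.
Rose is living and takes 1/48.
Edmund is living and takes 1/48.
Quentin is living and takes 1/48.
George is living and takes 1/12.
Fiona is living and takes 1/12.
Isaac is living and takes 1/4.
Martin is living and takes 1/4.
Lydia is living and takes 1/4.

Edmund 1/48; Fiona 1/12; George 1/12; Isaac 1/4; Judith 1/48; Lydia 1/4; Martin 1/4; Quentin 1/48; Rose 1/48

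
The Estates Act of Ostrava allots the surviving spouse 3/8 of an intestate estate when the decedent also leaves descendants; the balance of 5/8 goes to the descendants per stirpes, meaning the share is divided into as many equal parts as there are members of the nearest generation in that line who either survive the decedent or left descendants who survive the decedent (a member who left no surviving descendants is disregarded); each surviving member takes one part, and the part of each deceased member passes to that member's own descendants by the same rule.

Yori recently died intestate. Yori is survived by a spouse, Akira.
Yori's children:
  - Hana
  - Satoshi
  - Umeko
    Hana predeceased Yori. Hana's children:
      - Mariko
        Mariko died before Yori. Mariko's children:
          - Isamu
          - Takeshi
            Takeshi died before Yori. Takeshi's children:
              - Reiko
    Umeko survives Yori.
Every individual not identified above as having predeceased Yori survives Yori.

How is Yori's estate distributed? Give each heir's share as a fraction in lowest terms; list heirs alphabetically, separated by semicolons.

Akira 3/8; Isamu 5/48; Reiko 5/48; Satoshi 5/24; Umeko 5/24

Akira, as surviving spouse, takes 3/8.
The remaining 5/8 passes to Yori's descendants per stirpes.
The 5/8 is divided into 3 equal shares of 5/24 among Hana, Satoshi, Umeko.
Hana predeceased; the 5/24 allotted to Hana's branch passes to Hana's issue by representation.
Mariko's line is the sole branch at this level, so the full 5/24 passes to Mariko's issue by representation.
The 5/24 is divided into 2 equal shares of 5/48 among Isamu, Takeshi.
Isamu is living and takes 5/48.
Takeshi predeceased; the 5/48 allotted to Takeshi's branch passes to Takeshi's issue by representation.
Reiko is the sole taker at this level and receives the full 5/48.
Satoshi is living and takes 5/24.
Umeko is living and takes 5/24.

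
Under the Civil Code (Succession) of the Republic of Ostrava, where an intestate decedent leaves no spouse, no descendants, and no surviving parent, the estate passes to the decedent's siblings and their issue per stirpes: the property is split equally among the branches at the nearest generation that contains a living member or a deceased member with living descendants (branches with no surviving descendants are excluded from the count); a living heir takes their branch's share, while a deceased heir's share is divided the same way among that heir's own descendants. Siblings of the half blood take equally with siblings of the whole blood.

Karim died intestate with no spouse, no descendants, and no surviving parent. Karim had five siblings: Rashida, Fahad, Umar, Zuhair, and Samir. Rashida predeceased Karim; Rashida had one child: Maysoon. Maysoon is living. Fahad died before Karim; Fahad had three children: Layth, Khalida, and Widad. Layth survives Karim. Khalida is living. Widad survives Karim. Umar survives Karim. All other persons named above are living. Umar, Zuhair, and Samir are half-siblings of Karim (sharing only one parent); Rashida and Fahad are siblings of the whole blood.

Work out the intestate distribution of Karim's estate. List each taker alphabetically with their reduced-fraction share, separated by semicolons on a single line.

Khalida 1/15; Layth 1/15; Maysoon 1/5; Samir 1/5; Umar 1/5; Widad 1/15; Zuhair 1/5

No spouse, descendants, or parent survives, so the estate passes to Karim's siblings per stirpes.
Half-blood and whole-blood siblings take equally under the stated rule.
The estate is divided into 5 equal shares of 1/5 among Rashida, Fahad, Umar, Zuhair, Samir.
Rashida predeceased; the 1/5 allotted to Rashida's branch passes to Rashida's issue by representation.
Maysoon is the sole taker at this level and receives the full 1/5.
Fahad predeceased; the 1/5 allotted to Fahad's branch passes to Fahad's issue by representation.
The 1/5 is divided into 3 equal shares of 1/15 among Layth, Khalida, Widad.
Layth is living and takes 1/15.
Khalida is living and takes 1/15.
Widad is living and takes 1/15.
Umar is living and takes 1/5.
Zuhair is living and takes 1/5.
Samir is living and takes 1/5.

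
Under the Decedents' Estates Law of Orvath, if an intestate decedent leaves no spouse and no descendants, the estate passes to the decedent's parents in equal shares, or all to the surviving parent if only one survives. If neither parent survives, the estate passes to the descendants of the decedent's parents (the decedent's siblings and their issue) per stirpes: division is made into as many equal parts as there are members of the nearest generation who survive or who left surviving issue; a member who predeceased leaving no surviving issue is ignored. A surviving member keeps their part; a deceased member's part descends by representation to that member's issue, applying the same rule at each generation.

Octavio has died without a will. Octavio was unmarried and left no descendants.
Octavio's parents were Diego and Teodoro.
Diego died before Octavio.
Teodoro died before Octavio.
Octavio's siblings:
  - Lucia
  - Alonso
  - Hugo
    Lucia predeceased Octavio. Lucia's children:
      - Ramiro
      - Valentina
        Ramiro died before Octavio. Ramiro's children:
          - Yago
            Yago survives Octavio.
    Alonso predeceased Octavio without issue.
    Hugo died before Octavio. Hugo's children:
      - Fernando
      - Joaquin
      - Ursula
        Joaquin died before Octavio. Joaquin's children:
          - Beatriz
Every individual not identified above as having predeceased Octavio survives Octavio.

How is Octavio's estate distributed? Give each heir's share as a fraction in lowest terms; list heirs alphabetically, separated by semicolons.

Neither parent survives and there are no descendants, so the estate passes to Octavio's siblings and their issue per stirpes.
Alonso left no surviving issue, so that branch lapses and is disregarded.
The estate is divided into 2 equal shares of 1/2 among Lucia, Hugo.
Lucia predeceased; the 1/2 allotted to Lucia's branch passes to Lucia's issue by representation.
The 1/2 is divided into 2 equal shares of 1/4 among Ramiro, Valentina.
Ramiro predeceased; the 1/4 allotted to Ramiro's branch passes to Ramiro's issue by representation.
Yago is the sole taker at this level and receives the full 1/4.
Valentina is living and takes 1/4.
Hugo predeceased; the 1/2 allotted to Hugo's branch passes to Hugo's issue by representation.
The 1/2 is divided into 3 equal shares of 1/6 among Fernando, Joaquin, Ursula.
Fernando is living and takes 1/6.
Joaquin predeceased; the 1/6 allotted to Joaquin's branch passes to Joaquin's issue by representation.
Beatriz is the sole taker at this level and receives the full 1/6.
Ursula is living and takes 1/6.

Beatriz 1/6; Fernando 1/6; Ursula 1/6; Valentina 1/4; Yago 1/4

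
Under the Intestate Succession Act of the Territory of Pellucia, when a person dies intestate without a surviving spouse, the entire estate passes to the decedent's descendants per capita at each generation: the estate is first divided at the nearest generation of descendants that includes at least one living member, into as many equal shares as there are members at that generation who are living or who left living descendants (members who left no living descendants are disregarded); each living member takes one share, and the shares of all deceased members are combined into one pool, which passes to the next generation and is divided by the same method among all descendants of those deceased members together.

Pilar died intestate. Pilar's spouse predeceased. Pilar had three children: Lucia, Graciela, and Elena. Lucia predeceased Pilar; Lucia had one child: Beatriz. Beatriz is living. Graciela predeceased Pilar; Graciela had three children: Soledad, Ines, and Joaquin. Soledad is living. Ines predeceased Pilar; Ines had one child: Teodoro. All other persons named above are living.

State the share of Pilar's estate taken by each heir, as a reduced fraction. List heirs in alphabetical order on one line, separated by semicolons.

Beatriz 1/6; Elena 1/3; Joaquin 1/6; Soledad 1/6; Teodoro 1/6

There is no surviving spouse, so the entire estate passes to Pilar's descendants per capita at each generation.
At generation 1 (Lucia, Graciela, Elena) there are 3 shares of (1)/3 = 1/3 each.
Living: Elena — each takes 1/3.
Deceased: Lucia and Graciela. Their combined 2/3 is pooled and carried to generation 2.
At generation 2 (Beatriz, Soledad, Ines, Joaquin) there are 4 shares of (2/3)/4 = 1/6 each.
Living: Beatriz, Soledad, and Joaquin — each takes 1/6.
Deceased: Ines. That 1/6 share is carried to generation 3.
At generation 3 (Teodoro) there are 1 shares of (1/6)/1 = 1/6 each.
Living: Teodoro — each takes 1/6.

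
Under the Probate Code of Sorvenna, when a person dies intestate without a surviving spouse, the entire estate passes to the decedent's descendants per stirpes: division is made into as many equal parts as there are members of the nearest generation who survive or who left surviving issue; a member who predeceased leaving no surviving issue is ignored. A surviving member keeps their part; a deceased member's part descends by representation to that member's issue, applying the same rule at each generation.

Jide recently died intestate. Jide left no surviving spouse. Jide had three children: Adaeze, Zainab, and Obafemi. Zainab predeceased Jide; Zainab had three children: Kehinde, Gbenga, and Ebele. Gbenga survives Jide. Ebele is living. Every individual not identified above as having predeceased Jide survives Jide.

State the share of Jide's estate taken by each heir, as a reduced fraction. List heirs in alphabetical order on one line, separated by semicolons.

There is no surviving spouse, so the entire estate passes to Jide's descendants per stirpes.
The estate is divided into 3 equal shares of 1/3 among Adaeze, Zainab, Obafemi.
Adaeze is living and takes 1/3.
Zainab predeceased; the 1/3 allotted to Zainab's branch passes to Zainab's issue by representation.
The 1/3 is divided into 3 equal shares of 1/9 among Kehinde, Gbenga, Ebele.
Kehinde is living and takes 1/9.
Gbenga is living and takes 1/9.
Ebele is living and takes 1/9.
Obafemi is living and takes 1/3.

Adaeze 1/3; Ebele 1/9; Gbenga 1/9; Kehinde 1/9; Obafemi 1/3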